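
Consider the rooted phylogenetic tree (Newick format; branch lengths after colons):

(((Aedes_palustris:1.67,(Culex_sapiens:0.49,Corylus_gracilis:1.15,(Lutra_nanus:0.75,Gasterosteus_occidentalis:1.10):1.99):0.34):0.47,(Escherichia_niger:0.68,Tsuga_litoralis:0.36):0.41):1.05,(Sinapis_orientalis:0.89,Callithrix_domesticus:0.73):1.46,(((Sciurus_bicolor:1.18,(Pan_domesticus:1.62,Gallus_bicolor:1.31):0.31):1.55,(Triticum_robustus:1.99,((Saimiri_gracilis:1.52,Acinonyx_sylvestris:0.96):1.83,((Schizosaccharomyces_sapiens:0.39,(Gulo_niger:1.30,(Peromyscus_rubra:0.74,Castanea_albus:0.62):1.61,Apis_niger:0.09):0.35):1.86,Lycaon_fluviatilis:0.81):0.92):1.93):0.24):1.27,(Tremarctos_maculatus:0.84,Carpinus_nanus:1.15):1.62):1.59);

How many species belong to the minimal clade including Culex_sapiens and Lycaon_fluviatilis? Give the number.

The MRCA of Culex_sapiens and Lycaon_fluviatilis is the root, so the clade is the entire tree.
That clade contains 23 terminal taxa: Acinonyx_sylvestris, Aedes_palustris, Apis_niger, Callithrix_domesticus, Carpinus_nanus, Castanea_albus, Corylus_gracilis, Culex_sapiens, Escherichia_niger, Gallus_bicolor, Gasterosteus_occidentalis, Gulo_niger, Lutra_nanus, Lycaon_fluviatilis, Pan_domesticus, Peromyscus_rubra, Saimiri_gracilis, Schizosaccharomyces_sapiens, Sciurus_bicolor, Sinapis_orientalis, Tremarctos_maculatus, Triticum_robustus, Tsuga_litoralis.

23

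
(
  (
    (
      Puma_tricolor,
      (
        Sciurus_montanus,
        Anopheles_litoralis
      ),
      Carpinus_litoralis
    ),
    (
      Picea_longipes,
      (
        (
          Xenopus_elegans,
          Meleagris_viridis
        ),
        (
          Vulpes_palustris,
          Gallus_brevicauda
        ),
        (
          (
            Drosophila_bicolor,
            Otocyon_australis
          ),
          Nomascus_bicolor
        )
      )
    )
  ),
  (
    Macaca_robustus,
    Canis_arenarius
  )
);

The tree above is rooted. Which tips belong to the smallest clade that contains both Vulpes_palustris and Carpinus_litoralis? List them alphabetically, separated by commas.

Tracing Vulpes_palustris: it sits inside (Vulpes_palustris,Gallus_brevicauda).
Tracing Carpinus_litoralis: it sits inside (Puma_tricolor,(Sciurus_montanus,Anopheles_litoralis),Carpinus_litoralis).
The smallest clade enclosing both is ((Puma_tricolor,(Sciurus_montanus,Anopheles_litoralis),Carpinus_litoralis),(Picea_longipes,((Xenopus_elegans,Meleagris_viridis),(Vulpes_palustris,Gallus_brevicauda),((Drosophila_bicolor,Otocyon_australis),Nomascus_bicolor)))); the answer is its 12 terminal taxa in alphabetical order.

Anopheles_litoralis, Carpinus_litoralis, Drosophila_bicolor, Gallus_brevicauda, Meleagris_viridis, Nomascus_bicolor, Otocyon_australis, Picea_longipes, Puma_tricolor, Sciurus_montanus, Vulpes_palustris, Xenopus_elegans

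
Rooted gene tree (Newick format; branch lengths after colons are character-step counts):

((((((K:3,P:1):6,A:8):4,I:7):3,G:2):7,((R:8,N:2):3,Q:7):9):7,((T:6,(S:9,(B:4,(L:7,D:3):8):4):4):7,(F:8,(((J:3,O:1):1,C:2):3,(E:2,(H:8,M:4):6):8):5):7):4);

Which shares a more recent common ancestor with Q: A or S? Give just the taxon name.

A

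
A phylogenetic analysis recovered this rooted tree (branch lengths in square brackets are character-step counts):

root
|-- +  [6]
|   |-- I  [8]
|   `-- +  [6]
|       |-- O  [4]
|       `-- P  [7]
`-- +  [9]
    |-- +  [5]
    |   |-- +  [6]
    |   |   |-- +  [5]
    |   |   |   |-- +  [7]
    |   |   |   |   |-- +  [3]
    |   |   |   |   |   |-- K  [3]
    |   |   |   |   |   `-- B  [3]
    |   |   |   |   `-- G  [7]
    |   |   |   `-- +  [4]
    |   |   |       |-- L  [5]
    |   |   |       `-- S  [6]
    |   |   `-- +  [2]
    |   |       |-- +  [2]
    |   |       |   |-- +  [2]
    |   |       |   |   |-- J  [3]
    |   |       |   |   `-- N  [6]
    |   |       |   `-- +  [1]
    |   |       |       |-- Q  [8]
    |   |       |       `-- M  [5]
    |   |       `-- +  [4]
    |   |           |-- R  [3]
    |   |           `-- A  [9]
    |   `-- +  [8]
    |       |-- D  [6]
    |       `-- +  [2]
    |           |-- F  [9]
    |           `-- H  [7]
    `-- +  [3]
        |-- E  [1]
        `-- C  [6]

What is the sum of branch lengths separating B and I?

The path runs B → … → MRCA → … → I; the MRCA is the root of the tree.
Branch lengths along that path: 3 + 3 + 7 + 5 + 6 + 5 + 9 + 6 + 8 = 52.

52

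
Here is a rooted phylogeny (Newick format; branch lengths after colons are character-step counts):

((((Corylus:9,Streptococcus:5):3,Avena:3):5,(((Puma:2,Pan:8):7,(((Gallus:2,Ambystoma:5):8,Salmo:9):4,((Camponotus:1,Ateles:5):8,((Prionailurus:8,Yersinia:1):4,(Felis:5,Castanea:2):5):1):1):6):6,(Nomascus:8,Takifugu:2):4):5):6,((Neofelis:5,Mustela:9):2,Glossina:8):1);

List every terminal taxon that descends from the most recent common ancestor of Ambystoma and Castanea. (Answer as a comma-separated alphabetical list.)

Ambystoma, Ateles, Camponotus, Castanea, Felis, Gallus, Prionailurus, Salmo, Yersinia

Tracing Ambystoma: it sits inside (Gallus,Ambystoma).
Tracing Castanea: it sits inside (Felis,Castanea).
The smallest clade enclosing both is (((Gallus,Ambystoma),Salmo),((Camponotus,Ateles),((Prionailurus,Yersinia),(Felis,Castanea)))); the answer is its 9 terminal taxa in alphabetical order.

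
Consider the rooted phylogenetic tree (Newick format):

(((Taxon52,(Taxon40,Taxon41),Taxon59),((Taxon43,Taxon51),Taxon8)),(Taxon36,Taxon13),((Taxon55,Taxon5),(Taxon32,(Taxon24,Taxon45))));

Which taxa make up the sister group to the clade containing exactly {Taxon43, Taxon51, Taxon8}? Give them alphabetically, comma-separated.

The clade containing exactly {Taxon43, Taxon51, Taxon8} attaches to the tree at the node subtending ((Taxon52,(Taxon40,Taxon41),Taxon59),((Taxon43,Taxon51),Taxon8)).
The other lineage descending from that same node — the sister group — is (Taxon52,(Taxon40,Taxon41),Taxon59); its 4 tips in alphabetical order are the answer.

Taxon40, Taxon41, Taxon52, Taxon59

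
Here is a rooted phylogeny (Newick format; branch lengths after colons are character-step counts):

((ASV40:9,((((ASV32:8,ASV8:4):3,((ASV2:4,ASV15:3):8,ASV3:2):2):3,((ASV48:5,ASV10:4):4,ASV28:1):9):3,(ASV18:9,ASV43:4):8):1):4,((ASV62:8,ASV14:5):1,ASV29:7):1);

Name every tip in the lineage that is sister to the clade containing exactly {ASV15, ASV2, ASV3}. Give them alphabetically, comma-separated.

The clade containing exactly {ASV15, ASV2, ASV3} attaches to the tree at the node subtending ((ASV32,ASV8),((ASV2,ASV15),ASV3)).
The other lineage descending from that same node — the sister group — is (ASV32,ASV8); its 2 tips in alphabetical order are the answer.

ASV32, ASV8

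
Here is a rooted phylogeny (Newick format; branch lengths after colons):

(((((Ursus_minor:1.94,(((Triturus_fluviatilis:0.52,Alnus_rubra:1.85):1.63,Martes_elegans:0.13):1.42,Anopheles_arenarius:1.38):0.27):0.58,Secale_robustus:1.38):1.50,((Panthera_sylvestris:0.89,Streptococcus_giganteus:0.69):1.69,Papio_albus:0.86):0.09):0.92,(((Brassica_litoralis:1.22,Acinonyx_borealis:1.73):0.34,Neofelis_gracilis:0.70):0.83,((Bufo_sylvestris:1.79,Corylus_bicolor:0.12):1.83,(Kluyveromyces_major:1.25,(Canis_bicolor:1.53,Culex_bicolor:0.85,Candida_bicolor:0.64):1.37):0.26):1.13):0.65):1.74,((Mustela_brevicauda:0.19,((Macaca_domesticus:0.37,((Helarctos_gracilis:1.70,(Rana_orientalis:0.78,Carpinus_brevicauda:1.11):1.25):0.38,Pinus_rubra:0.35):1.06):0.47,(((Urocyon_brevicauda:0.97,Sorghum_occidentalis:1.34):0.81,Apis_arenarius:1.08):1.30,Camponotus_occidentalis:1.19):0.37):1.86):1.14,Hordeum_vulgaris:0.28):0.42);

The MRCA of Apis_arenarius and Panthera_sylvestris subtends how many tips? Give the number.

The MRCA of Apis_arenarius and Panthera_sylvestris is the root, so the clade is the entire tree.
That clade contains 29 terminal taxa: Acinonyx_borealis, Alnus_rubra, Anopheles_arenarius, Apis_arenarius, Brassica_litoralis, Bufo_sylvestris, Camponotus_occidentalis, Candida_bicolor, Canis_bicolor, Carpinus_brevicauda, Corylus_bicolor, Culex_bicolor, Helarctos_gracilis, Hordeum_vulgaris, Kluyveromyces_major, Macaca_domesticus, Martes_elegans, Mustela_brevicauda, Neofelis_gracilis, Panthera_sylvestris, Papio_albus, Pinus_rubra, Rana_orientalis, Secale_robustus, Sorghum_occidentalis, Streptococcus_giganteus, Triturus_fluviatilis, Urocyon_brevicauda, Ursus_minor.

29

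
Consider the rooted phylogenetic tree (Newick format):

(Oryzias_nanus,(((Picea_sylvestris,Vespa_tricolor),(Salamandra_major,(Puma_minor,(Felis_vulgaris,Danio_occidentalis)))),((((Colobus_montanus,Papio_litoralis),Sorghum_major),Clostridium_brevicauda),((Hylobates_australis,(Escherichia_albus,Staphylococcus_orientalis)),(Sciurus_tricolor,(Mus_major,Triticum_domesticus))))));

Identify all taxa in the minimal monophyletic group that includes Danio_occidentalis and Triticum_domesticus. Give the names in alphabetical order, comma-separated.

Tracing Danio_occidentalis: it sits inside (Felis_vulgaris,Danio_occidentalis).
Tracing Triticum_domesticus: it sits inside (Mus_major,Triticum_domesticus).
The smallest clade enclosing both is (((Picea_sylvestris,Vespa_tricolor),(Salamandra_major,(Puma_minor,(Felis_vulgaris,Danio_occidentalis)))),((((Colobus_montanus,Papio_litoralis),Sorghum_major),Clostridium_brevicauda),((Hylobates_australis,(Escherichia_albus,Staphylococcus_orientalis)),(Sciurus_tricolor,(Mus_major,Triticum_domesticus))))); the answer is its 16 terminal taxa in alphabetical order.

Clostridium_brevicauda, Colobus_montanus, Danio_occidentalis, Escherichia_albus, Felis_vulgaris, Hylobates_australis, Mus_major, Papio_litoralis, Picea_sylvestris, Puma_minor, Salamandra_major, Sciurus_tricolor, Sorghum_major, Staphylococcus_orientalis, Triticum_domesticus, Vespa_tricolor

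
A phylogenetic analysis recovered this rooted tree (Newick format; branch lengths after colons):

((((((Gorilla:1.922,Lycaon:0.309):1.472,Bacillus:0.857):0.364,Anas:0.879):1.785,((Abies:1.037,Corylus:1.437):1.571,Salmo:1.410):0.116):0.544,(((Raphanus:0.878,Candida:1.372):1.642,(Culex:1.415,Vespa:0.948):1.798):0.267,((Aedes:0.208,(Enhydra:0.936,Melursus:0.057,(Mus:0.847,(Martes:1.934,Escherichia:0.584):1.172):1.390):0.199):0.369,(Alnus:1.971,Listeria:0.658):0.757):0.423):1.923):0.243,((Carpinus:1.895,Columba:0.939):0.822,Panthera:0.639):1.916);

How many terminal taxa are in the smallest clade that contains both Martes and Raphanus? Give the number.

The MRCA of Martes and Raphanus is the node subtending (((Raphanus,Candida),(Culex,Vespa)),((Aedes,(Enhydra,Melursus,(Mus,(Martes,Escherichia)))),(Alnus,Listeria))).
That clade contains 12 terminal taxa: Aedes, Alnus, Candida, Culex, Enhydra, Escherichia, Listeria, Martes, Melursus, Mus, Raphanus, Vespa.

12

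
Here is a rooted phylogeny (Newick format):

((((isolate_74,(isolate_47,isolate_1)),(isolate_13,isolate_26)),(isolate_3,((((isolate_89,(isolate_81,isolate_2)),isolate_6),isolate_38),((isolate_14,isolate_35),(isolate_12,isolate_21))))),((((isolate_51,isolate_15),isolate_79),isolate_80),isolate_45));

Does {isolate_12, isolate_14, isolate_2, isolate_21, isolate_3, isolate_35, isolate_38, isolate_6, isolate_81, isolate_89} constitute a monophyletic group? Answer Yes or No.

Yes

The most recent common ancestor of these taxa subtends (isolate_3,((((isolate_89,(isolate_81,isolate_2)),isolate_6),isolate_38),((isolate_14,isolate_35),(isolate_12,isolate_21)))).
That clade has exactly 10 tips — every listed taxon and nothing else — so the group is monophyletic.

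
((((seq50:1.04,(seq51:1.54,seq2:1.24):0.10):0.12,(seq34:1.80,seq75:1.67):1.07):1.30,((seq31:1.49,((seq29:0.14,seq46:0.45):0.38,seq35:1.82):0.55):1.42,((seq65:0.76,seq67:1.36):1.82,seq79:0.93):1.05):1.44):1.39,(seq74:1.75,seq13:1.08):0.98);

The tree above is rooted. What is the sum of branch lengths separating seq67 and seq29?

6.72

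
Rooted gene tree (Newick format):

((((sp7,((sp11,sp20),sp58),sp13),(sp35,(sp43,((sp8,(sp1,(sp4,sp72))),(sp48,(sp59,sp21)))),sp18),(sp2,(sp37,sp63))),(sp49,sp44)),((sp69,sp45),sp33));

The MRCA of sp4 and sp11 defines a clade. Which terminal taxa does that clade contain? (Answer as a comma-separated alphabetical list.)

sp1, sp11, sp13, sp18, sp2, sp20, sp21, sp35, sp37, sp4, sp43, sp48, sp58, sp59, sp63, sp7, sp72, sp8

Tracing sp4: it sits inside (sp4,sp72).
Tracing sp11: it sits inside (sp11,sp20).
The smallest clade enclosing both is ((sp7,((sp11,sp20),sp58),sp13),(sp35,(sp43,((sp8,(sp1,(sp4,sp72))),(sp48,(sp59,sp21)))),sp18),(sp2,(sp37,sp63))); the answer is its 18 terminal taxa in alphabetical order.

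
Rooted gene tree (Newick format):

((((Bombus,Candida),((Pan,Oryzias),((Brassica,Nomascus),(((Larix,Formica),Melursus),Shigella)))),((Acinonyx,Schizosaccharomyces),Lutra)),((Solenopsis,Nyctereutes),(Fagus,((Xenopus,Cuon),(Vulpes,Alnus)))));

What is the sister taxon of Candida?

Candida attaches to the tree at the node subtending (Bombus,Candida).
The other lineage descending from that same node — the sister group — is the single tip Bombus.

Bombus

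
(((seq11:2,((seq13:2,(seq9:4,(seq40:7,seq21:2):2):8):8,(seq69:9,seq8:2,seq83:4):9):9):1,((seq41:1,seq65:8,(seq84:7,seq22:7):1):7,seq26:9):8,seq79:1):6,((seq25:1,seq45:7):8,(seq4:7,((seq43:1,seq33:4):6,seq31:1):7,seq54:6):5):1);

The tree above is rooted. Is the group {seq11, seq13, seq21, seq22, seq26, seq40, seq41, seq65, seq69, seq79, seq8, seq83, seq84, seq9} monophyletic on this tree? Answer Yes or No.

The most recent common ancestor of these taxa subtends ((seq11,((seq13,(seq9,(seq40,seq21))),(seq69,seq8,seq83))),((seq41,seq65,(seq84,seq22)),seq26),seq79).
That clade has exactly 14 tips — every listed taxon and nothing else — so the group is monophyletic.

Yes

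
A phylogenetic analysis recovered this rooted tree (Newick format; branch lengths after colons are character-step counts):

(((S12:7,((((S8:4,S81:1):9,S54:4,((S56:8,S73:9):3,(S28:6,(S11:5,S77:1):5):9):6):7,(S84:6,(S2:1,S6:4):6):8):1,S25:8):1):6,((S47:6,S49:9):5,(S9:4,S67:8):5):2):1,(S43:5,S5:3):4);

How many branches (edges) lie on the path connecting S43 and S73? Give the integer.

10

The MRCA of S43 and S73 is the root of the tree.
From S43 up to that node: 2 branches. From S73 up to the same node: 8 branches. Total: 2 + 8 = 10.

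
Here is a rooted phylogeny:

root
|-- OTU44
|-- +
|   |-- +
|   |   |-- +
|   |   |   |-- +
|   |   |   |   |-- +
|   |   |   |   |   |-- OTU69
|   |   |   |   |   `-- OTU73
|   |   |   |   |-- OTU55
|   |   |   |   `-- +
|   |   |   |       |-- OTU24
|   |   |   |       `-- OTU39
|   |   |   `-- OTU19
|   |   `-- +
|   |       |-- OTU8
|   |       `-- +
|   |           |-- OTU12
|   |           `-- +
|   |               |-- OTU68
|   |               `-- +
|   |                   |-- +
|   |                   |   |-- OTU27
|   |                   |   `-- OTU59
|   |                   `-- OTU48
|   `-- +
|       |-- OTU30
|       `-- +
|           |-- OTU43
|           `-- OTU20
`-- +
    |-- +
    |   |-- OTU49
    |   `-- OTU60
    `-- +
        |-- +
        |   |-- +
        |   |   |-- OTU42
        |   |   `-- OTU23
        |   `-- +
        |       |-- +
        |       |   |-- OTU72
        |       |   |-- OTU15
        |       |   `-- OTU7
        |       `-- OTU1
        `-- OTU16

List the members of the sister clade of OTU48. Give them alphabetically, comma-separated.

OTU27, OTU59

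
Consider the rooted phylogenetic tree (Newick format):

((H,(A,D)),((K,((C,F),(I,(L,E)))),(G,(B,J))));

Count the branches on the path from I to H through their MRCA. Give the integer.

7

The MRCA of I and H is the root of the tree.
From I up to that node: 5 branches. From H up to the same node: 2 branches. Total: 5 + 2 = 7.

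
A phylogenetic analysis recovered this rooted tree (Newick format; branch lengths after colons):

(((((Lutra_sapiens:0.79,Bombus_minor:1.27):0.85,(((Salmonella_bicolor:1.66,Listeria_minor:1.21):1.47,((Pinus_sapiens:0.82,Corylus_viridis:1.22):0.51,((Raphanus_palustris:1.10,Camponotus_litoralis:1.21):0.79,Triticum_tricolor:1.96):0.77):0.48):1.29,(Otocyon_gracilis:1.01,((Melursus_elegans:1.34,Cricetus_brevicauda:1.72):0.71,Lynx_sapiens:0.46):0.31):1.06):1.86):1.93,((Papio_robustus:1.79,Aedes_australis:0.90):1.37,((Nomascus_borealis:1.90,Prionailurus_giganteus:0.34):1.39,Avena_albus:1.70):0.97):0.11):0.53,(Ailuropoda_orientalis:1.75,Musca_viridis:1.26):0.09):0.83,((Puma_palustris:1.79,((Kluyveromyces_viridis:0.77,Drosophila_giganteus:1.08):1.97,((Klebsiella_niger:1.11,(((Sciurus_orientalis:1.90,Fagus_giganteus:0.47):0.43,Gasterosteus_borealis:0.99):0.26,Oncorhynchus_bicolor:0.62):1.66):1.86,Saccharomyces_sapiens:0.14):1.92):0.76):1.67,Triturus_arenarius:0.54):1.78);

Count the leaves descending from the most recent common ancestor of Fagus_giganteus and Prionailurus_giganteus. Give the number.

The MRCA of Fagus_giganteus and Prionailurus_giganteus is the root, so the clade is the entire tree.
That clade contains 30 terminal taxa: Aedes_australis, Ailuropoda_orientalis, Avena_albus, Bombus_minor, Camponotus_litoralis, Corylus_viridis, Cricetus_brevicauda, Drosophila_giganteus, Fagus_giganteus, Gasterosteus_borealis, Klebsiella_niger, Kluyveromyces_viridis, Listeria_minor, Lutra_sapiens, Lynx_sapiens, Melursus_elegans, Musca_viridis, Nomascus_borealis, Oncorhynchus_bicolor, Otocyon_gracilis, Papio_robustus, Pinus_sapiens, Prionailurus_giganteus, Puma_palustris, Raphanus_palustris, Saccharomyces_sapiens, Salmonella_bicolor, Sciurus_orientalis, Triticum_tricolor, Triturus_arenarius.

30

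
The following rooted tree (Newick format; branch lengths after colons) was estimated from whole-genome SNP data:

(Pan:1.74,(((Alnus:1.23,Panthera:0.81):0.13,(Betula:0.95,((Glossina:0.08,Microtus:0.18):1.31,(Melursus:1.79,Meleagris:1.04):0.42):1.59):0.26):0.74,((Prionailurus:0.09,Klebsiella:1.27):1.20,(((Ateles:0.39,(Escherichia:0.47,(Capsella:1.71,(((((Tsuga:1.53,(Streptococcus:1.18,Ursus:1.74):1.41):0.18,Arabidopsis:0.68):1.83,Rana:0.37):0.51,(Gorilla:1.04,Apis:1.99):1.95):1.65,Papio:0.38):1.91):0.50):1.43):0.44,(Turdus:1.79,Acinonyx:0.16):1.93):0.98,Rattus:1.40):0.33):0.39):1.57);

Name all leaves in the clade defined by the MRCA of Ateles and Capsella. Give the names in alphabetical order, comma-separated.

Apis, Arabidopsis, Ateles, Capsella, Escherichia, Gorilla, Papio, Rana, Streptococcus, Tsuga, Ursus

Tracing Ateles: it sits inside (Ateles,(Escherichia,(Capsella,(((((Tsuga,(Streptococcus,Ursus)),Arabidopsis),Rana),(Gorilla,Apis)),Papio)))).
Tracing Capsella: it sits inside (Capsella,(((((Tsuga,(Streptococcus,Ursus)),Arabidopsis),Rana),(Gorilla,Apis)),Papio)).
The smallest clade enclosing both is (Ateles,(Escherichia,(Capsella,(((((Tsuga,(Streptococcus,Ursus)),Arabidopsis),Rana),(Gorilla,Apis)),Papio)))); the answer is its 11 terminal taxa in alphabetical order.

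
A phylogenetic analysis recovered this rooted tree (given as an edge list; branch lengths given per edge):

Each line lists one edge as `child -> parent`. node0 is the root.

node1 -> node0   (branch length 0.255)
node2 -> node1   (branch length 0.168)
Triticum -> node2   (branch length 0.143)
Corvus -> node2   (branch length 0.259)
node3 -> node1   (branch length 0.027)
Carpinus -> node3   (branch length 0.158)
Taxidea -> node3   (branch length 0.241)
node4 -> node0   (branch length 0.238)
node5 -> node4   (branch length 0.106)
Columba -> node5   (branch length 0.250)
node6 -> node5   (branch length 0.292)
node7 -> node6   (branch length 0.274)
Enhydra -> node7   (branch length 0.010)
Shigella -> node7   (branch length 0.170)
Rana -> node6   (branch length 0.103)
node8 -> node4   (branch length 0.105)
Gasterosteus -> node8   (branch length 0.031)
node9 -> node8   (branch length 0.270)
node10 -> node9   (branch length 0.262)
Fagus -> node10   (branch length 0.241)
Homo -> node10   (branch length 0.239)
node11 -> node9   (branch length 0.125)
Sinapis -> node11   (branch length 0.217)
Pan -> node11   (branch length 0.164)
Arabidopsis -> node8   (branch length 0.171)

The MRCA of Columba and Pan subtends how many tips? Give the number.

10

The MRCA of Columba and Pan is the node subtending ((Columba,((Enhydra,Shigella),Rana)),(Gasterosteus,((Fagus,Homo),(Sinapis,Pan)),Arabidopsis)).
That clade contains 10 terminal taxa: Arabidopsis, Columba, Enhydra, Fagus, Gasterosteus, Homo, Pan, Rana, Shigella, Sinapis.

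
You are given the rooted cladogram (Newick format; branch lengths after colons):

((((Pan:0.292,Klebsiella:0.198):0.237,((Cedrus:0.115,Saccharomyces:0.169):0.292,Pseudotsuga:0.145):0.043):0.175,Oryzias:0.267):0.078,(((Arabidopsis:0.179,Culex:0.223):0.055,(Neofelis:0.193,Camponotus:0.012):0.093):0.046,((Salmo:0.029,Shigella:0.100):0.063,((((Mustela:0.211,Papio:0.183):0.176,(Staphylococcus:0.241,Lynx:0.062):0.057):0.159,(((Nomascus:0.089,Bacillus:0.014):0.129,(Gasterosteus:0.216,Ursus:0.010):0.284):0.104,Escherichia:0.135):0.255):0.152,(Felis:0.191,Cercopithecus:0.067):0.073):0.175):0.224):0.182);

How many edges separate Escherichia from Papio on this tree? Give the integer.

The MRCA of Escherichia and Papio is the node subtending (((Mustela,Papio),(Staphylococcus,Lynx)),(((Nomascus,Bacillus),(Gasterosteus,Ursus)),Escherichia)).
From Escherichia up to that node: 2 branches. From Papio up to the same node: 3 branches. Total: 2 + 3 = 5.

5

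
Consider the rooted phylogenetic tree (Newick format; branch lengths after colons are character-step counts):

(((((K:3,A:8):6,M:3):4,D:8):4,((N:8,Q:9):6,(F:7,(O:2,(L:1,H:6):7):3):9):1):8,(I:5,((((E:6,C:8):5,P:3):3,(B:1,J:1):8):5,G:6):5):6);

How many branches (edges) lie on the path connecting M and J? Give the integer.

9

The MRCA of M and J is the root of the tree.
From M up to that node: 4 branches. From J up to the same node: 5 branches. Total: 4 + 5 = 9.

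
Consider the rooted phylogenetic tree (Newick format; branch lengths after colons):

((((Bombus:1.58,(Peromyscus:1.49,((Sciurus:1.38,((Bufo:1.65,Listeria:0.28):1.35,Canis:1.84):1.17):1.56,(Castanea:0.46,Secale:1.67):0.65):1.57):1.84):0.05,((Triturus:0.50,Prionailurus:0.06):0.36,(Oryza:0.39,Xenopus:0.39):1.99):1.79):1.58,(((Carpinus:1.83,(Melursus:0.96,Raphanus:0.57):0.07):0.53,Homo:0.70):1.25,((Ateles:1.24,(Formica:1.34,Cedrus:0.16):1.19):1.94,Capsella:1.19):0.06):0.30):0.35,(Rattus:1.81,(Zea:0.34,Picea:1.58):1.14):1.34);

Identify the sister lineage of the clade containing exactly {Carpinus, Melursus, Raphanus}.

The clade containing exactly {Carpinus, Melursus, Raphanus} attaches to the tree at the node subtending ((Carpinus,(Melursus,Raphanus)),Homo).
The other lineage descending from that same node — the sister group — is the single tip Homo.

Homo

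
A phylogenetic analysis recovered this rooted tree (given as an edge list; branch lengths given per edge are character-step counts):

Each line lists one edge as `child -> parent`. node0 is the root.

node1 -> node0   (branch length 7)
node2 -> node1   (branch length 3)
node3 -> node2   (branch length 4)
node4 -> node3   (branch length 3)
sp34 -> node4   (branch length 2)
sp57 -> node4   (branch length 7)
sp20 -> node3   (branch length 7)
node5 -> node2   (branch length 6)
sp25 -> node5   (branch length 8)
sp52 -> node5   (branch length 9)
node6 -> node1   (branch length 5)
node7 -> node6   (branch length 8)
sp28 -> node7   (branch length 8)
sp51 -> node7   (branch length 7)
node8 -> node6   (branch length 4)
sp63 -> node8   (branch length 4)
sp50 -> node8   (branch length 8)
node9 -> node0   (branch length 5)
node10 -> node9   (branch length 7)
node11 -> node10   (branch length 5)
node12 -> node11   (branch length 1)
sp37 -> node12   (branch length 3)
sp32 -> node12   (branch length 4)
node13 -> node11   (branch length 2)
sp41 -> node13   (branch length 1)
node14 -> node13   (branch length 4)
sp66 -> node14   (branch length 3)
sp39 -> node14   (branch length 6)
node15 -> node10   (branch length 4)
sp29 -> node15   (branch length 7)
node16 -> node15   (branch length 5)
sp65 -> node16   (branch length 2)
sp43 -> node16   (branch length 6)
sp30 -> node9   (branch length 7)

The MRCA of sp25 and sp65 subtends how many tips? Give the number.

18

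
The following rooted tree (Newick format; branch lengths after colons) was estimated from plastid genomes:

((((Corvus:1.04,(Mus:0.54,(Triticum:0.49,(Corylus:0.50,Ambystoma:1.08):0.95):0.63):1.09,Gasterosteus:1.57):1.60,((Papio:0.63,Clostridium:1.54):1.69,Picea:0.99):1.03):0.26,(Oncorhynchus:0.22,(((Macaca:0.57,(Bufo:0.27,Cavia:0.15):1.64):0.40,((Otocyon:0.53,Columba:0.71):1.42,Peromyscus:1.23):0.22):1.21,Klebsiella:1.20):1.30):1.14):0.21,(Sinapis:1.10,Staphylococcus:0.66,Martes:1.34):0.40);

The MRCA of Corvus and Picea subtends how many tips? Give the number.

The MRCA of Corvus and Picea is the node subtending ((Corvus,(Mus,(Triticum,(Corylus,Ambystoma))),Gasterosteus),((Papio,Clostridium),Picea)).
That clade contains 9 terminal taxa: Ambystoma, Clostridium, Corvus, Corylus, Gasterosteus, Mus, Papio, Picea, Triticum.

9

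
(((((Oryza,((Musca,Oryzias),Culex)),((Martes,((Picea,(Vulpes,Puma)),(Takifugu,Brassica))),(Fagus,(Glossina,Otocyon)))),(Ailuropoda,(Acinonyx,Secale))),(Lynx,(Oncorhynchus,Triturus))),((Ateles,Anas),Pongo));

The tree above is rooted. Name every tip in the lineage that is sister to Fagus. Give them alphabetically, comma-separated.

Glossina, Otocyon

Fagus attaches to the tree at the node subtending (Fagus,(Glossina,Otocyon)).
The other lineage descending from that same node — the sister group — is (Glossina,Otocyon); its 2 tips in alphabetical order are the answer.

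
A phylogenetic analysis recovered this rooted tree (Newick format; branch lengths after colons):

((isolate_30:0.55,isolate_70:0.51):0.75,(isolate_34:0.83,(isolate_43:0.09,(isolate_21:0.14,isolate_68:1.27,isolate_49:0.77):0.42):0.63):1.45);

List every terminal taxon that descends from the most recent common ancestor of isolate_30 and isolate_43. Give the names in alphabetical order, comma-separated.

isolate_21, isolate_30, isolate_34, isolate_43, isolate_49, isolate_68, isolate_70

Tracing isolate_30: it sits inside (isolate_30,isolate_70).
Tracing isolate_43: it sits inside (isolate_43,(isolate_21,isolate_68,isolate_49)).
The smallest clade enclosing both is the whole tree (their MRCA is the root), so the answer is all 7 tips in alphabetical order.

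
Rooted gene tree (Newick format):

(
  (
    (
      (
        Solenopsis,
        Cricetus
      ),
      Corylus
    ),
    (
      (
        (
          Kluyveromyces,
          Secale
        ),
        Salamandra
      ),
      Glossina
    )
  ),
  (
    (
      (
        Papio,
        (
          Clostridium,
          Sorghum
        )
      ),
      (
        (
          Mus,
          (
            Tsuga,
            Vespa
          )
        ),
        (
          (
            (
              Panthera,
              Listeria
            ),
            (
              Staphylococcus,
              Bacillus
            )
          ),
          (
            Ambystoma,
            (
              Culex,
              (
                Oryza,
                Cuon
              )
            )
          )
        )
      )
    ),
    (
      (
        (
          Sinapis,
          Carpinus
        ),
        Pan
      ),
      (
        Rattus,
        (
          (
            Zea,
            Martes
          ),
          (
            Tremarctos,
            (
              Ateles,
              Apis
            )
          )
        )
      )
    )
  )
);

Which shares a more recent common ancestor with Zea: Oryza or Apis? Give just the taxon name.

Apis

The MRCA of Zea and Apis subtends ((Zea,Martes),(Tremarctos,(Ateles,Apis))) (5 taxa).
The MRCA of Zea and Oryza subtends (((Papio,(Clostridium,Sorghum)),((Mus,(Tsuga,Vespa)),(((Panthera,Listeria),(Staphylococcus,Bacillus)),(Ambystoma,(Culex,(Oryza,Cuon)))))),(((Sinapis,Carpinus),Pan),(Rattus,((Zea,Martes),(Tremarctos,(Ateles,Apis)))))) (23 taxa).
The first is nested inside the second, so Zea shares a more recent common ancestor with Apis.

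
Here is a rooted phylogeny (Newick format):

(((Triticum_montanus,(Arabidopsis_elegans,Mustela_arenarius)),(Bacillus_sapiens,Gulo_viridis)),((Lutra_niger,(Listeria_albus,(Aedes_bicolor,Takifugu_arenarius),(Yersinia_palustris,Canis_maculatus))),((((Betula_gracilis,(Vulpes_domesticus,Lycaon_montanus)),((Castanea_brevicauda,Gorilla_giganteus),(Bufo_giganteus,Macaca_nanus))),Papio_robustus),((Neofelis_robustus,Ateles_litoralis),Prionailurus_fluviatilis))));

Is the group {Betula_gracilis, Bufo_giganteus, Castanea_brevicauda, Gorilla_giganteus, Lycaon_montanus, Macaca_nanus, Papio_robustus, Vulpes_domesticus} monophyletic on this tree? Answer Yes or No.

Yes

The most recent common ancestor of these taxa subtends (((Betula_gracilis,(Vulpes_domesticus,Lycaon_montanus)),((Castanea_brevicauda,Gorilla_giganteus),(Bufo_giganteus,Macaca_nanus))),Papio_robustus).
That clade has exactly 8 tips — every listed taxon and nothing else — so the group is monophyletic.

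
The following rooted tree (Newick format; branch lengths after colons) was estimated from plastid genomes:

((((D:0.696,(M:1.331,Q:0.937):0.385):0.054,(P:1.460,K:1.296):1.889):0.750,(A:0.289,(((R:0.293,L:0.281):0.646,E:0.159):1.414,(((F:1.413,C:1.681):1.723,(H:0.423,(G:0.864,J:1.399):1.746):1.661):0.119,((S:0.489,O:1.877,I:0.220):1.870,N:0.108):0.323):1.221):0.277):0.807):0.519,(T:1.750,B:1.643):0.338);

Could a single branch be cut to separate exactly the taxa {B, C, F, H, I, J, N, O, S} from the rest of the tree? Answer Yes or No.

The MRCA of the listed taxa is the root, so the smallest clade containing them is the whole tree.
That clade also contains A, D, E, G, K, L, M, P, Q, R, T, which are not in the proposed group, so the group is not monophyletic.

No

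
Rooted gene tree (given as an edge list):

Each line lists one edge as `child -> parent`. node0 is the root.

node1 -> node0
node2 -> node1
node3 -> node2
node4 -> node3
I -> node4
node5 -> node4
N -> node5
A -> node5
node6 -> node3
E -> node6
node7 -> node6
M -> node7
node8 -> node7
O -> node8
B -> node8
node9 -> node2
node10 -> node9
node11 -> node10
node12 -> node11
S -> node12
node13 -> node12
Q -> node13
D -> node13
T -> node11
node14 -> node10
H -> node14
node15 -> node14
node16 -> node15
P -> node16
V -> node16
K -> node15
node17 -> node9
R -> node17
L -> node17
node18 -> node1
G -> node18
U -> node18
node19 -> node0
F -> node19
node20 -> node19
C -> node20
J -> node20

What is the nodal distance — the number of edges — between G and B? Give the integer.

The MRCA of G and B is the node subtending ((((I,(N,A)),(E,(M,(O,B)))),((((S,(Q,D)),T),(H,((P,V),K))),(R,L))),(G,U)).
From G up to that node: 2 branches. From B up to the same node: 6 branches. Total: 2 + 6 = 8.

8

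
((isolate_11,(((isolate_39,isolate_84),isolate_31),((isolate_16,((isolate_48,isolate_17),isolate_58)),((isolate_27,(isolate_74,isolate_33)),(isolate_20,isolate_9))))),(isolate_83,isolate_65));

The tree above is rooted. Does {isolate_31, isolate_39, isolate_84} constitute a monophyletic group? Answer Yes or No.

The most recent common ancestor of these taxa subtends ((isolate_39,isolate_84),isolate_31).
That clade has exactly 3 tips — every listed taxon and nothing else — so the group is monophyletic.

Yes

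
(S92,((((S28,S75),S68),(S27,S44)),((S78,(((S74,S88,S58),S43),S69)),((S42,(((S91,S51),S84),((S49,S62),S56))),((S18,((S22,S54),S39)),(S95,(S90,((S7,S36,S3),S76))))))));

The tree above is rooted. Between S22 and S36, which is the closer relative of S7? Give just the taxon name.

S36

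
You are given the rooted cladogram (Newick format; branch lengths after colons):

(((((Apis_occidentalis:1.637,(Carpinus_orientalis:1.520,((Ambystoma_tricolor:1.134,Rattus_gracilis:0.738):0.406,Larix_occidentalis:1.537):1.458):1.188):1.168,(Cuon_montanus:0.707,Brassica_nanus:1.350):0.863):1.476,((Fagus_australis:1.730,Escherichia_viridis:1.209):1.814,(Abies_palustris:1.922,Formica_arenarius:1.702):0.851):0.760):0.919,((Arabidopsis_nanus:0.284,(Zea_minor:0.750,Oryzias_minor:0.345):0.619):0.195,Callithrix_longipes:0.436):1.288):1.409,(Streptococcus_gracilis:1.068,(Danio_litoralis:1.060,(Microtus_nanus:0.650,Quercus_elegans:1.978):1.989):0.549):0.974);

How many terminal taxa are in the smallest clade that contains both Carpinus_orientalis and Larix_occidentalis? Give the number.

4

The MRCA of Carpinus_orientalis and Larix_occidentalis is the node subtending (Carpinus_orientalis,((Ambystoma_tricolor,Rattus_gracilis),Larix_occidentalis)).
That clade contains 4 terminal taxa: Ambystoma_tricolor, Carpinus_orientalis, Larix_occidentalis, Rattus_gracilis.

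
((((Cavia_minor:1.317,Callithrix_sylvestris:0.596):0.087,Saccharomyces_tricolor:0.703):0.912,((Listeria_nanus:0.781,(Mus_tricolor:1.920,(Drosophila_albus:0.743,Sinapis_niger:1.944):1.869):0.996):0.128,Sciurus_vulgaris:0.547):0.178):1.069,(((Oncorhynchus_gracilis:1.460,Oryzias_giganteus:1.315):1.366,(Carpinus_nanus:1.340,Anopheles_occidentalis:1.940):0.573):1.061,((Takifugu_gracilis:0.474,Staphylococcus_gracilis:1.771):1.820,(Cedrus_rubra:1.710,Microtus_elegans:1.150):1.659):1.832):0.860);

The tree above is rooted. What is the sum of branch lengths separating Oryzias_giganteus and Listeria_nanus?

6.758

The path runs Oryzias_giganteus → … → MRCA → … → Listeria_nanus; the MRCA is the root of the tree.
Branch lengths along that path: 1.315 + 1.366 + 1.061 + 0.860 + 1.069 + 0.178 + 0.128 + 0.781 = 6.758.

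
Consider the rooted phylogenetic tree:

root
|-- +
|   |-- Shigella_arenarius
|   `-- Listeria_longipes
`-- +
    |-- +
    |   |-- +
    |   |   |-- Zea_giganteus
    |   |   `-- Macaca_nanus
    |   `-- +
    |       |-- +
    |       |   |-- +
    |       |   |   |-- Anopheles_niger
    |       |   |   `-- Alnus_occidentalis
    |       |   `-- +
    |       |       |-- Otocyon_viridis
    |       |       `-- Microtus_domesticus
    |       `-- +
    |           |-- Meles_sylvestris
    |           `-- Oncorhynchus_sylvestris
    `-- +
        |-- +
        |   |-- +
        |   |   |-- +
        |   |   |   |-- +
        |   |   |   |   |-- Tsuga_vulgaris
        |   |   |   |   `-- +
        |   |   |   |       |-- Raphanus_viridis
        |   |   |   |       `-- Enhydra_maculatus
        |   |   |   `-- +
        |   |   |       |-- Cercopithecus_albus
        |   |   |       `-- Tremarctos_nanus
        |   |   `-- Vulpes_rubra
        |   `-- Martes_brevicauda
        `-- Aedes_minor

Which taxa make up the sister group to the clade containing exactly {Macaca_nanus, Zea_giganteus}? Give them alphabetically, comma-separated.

Alnus_occidentalis, Anopheles_niger, Meles_sylvestris, Microtus_domesticus, Oncorhynchus_sylvestris, Otocyon_viridis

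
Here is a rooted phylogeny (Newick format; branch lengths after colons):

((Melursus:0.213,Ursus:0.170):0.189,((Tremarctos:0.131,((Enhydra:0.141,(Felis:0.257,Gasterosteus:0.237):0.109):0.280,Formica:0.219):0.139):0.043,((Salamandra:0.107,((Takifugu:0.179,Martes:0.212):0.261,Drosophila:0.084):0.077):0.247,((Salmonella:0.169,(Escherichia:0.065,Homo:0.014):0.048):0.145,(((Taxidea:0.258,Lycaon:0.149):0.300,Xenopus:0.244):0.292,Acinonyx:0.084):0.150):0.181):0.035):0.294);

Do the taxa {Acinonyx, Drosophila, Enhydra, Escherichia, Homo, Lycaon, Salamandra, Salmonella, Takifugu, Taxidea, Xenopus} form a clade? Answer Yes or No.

The MRCA of the listed taxa subtends ((Tremarctos,((Enhydra,(Felis,Gasterosteus)),Formica)),((Salamandra,((Takifugu,Martes),Drosophila)),((Salmonella,(Escherichia,Homo)),(((Taxidea,Lycaon),Xenopus),Acinonyx)))).
That clade also contains Felis, Formica, Gasterosteus, Martes, Tremarctos, which are not in the proposed group, so the group is not monophyletic.

No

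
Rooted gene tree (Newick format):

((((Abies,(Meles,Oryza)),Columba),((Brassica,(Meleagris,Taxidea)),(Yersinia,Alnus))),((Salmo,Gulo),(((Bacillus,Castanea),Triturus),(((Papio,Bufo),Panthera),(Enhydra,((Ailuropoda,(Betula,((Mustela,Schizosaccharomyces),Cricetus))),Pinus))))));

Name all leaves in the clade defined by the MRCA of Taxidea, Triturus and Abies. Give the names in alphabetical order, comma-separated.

Tracing Taxidea: it sits inside (Meleagris,Taxidea).
Tracing Triturus: it sits inside ((Bacillus,Castanea),Triturus).
Tracing Abies: it sits inside (Abies,(Meles,Oryza)).
The smallest clade enclosing all 3 is the whole tree (their MRCA is the root), so the answer is all 24 tips in alphabetical order.

Abies, Ailuropoda, Alnus, Bacillus, Betula, Brassica, Bufo, Castanea, Columba, Cricetus, Enhydra, Gulo, Meleagris, Meles, Mustela, Oryza, Panthera, Papio, Pinus, Salmo, Schizosaccharomyces, Taxidea, Triturus, Yersinia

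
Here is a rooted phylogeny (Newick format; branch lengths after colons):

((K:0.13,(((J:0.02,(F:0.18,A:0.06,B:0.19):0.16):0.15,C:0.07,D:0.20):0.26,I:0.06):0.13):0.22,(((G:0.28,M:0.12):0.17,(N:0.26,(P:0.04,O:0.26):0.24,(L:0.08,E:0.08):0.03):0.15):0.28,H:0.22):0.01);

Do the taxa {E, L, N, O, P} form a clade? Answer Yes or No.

Yes

The most recent common ancestor of these taxa subtends (N,(P,O),(L,E)).
That clade has exactly 5 tips — every listed taxon and nothing else — so the group is monophyletic.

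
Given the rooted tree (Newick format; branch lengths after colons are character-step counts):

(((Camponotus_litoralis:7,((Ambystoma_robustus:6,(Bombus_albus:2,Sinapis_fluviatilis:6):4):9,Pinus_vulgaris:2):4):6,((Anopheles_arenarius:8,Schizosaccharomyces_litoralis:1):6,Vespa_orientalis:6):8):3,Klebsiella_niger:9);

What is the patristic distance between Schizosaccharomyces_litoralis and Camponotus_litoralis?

The path runs Schizosaccharomyces_litoralis → … → MRCA → … → Camponotus_litoralis; the MRCA is the node subtending ((Camponotus_litoralis,((Ambystoma_robustus,(Bombus_albus,Sinapis_fluviatilis)),Pinus_vulgaris)),((Anopheles_arenarius,Schizosaccharomyces_litoralis),Vespa_orientalis)).
Branch lengths along that path: 1 + 6 + 8 + 6 + 7 = 28.

28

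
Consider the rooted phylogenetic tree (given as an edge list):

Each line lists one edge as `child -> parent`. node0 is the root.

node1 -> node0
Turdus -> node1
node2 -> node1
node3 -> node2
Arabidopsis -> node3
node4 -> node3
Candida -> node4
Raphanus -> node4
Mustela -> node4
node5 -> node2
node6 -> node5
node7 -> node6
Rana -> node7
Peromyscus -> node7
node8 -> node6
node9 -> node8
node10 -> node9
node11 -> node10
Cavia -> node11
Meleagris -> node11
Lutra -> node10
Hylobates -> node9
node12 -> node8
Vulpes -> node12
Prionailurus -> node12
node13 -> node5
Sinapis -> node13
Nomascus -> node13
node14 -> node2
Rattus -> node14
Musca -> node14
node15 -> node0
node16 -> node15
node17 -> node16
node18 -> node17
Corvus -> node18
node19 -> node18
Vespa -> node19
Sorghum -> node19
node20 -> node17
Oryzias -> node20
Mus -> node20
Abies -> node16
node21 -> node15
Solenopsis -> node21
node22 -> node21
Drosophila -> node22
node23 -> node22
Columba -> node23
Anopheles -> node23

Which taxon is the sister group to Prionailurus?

Prionailurus attaches to the tree at the node subtending (Vulpes,Prionailurus).
The other lineage descending from that same node — the sister group — is the single tip Vulpes.

Vulpes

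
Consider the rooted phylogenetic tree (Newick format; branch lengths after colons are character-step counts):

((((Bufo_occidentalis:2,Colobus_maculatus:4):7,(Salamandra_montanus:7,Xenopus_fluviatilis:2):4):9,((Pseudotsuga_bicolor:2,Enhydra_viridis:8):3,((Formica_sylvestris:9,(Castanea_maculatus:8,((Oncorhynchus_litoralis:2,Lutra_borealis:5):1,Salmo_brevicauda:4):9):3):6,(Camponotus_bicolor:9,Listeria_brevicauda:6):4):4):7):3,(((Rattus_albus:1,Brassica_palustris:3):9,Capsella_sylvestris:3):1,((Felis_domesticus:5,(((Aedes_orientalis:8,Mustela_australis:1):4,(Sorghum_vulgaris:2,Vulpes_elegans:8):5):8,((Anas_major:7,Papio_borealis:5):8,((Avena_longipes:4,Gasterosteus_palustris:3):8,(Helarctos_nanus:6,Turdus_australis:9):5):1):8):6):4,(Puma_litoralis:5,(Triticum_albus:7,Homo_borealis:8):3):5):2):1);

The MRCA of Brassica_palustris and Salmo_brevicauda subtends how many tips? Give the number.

30

The MRCA of Brassica_palustris and Salmo_brevicauda is the root, so the clade is the entire tree.
That clade contains 30 terminal taxa: Aedes_orientalis, Anas_major, Avena_longipes, Brassica_palustris, Bufo_occidentalis, Camponotus_bicolor, Capsella_sylvestris, Castanea_maculatus, Colobus_maculatus, Enhydra_viridis, Felis_domesticus, Formica_sylvestris, Gasterosteus_palustris, Helarctos_nanus, Homo_borealis, Listeria_brevicauda, Lutra_borealis, Mustela_australis, Oncorhynchus_litoralis, Papio_borealis, Pseudotsuga_bicolor, Puma_litoralis, Rattus_albus, Salamandra_montanus, Salmo_brevicauda, Sorghum_vulgaris, Triticum_albus, Turdus_australis, Vulpes_elegans, Xenopus_fluviatilis.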